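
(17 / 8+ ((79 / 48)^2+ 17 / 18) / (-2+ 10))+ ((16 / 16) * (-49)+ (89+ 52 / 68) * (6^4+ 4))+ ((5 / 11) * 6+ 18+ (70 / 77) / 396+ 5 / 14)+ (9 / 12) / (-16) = 30964159637951 / 265402368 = 116668.74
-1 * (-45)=45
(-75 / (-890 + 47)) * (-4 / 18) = -50 / 2529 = -0.02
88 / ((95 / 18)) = 1584 / 95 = 16.67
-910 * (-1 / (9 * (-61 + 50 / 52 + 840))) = 3380 / 26073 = 0.13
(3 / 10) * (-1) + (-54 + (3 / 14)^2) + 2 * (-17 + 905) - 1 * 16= 1671631 / 980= 1705.75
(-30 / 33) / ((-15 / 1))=2 / 33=0.06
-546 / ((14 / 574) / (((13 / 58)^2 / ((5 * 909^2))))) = -630539 / 2316341070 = -0.00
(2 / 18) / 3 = 1 / 27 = 0.04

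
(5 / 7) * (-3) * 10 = -150 / 7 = -21.43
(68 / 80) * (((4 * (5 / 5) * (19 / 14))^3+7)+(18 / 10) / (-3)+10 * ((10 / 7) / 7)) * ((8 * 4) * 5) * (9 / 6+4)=216049328 / 1715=125976.28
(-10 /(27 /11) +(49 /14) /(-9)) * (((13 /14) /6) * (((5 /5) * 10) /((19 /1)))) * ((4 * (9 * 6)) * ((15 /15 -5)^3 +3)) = 1911130 /399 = 4789.80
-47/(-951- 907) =47/1858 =0.03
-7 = -7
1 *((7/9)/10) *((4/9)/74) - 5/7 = -74876/104895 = -0.71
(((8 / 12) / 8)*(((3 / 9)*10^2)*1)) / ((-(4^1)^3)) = -25 / 576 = -0.04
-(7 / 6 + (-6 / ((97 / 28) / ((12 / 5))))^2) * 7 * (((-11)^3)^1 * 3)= 242541178187 / 470450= 515551.45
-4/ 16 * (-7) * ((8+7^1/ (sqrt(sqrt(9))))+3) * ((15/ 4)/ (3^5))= 245 * sqrt(3)/ 3888+385/ 1296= 0.41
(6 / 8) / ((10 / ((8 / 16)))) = 3 / 80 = 0.04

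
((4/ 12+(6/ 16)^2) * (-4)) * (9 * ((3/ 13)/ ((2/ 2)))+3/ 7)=-4.75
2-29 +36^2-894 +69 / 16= 6069 / 16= 379.31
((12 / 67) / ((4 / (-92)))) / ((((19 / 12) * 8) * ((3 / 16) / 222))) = -490176 / 1273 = -385.06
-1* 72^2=-5184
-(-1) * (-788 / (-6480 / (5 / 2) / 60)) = 985 / 54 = 18.24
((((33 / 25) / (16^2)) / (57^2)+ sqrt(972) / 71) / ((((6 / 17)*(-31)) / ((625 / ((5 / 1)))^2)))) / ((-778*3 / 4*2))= 116875 / 60180005376+ 265625*sqrt(3) / 856189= 0.54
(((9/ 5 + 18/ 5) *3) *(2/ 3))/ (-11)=-54/ 55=-0.98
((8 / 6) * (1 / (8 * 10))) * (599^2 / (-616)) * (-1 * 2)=358801 / 18480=19.42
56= 56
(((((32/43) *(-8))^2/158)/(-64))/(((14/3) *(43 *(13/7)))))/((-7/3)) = 2304/571575823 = 0.00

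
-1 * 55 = -55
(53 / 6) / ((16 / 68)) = 901 / 24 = 37.54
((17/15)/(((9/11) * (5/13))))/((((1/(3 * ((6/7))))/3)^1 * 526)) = 2431/46025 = 0.05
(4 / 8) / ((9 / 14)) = 0.78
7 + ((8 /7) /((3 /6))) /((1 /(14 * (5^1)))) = 167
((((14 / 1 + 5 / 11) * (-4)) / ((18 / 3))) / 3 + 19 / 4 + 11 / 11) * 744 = 20770 / 11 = 1888.18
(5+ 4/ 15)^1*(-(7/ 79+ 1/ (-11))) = 2/ 165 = 0.01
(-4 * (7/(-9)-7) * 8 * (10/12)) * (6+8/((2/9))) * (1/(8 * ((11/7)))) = 68600/99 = 692.93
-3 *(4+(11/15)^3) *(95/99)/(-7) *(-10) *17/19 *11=-504254/2835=-177.87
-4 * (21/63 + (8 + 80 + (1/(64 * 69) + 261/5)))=-1034327/1840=-562.13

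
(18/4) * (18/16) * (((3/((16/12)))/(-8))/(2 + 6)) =-729/4096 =-0.18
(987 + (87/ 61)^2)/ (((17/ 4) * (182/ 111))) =141.93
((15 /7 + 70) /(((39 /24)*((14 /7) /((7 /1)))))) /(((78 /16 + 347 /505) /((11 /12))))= 22442200 /876369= 25.61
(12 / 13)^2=144 / 169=0.85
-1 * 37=-37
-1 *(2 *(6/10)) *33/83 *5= -198/83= -2.39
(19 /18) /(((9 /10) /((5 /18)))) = 475 /1458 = 0.33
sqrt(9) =3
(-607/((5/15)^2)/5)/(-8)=5463/40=136.58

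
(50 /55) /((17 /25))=250 /187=1.34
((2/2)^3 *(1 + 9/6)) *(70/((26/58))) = 5075/13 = 390.38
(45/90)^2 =1/4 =0.25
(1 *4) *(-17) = -68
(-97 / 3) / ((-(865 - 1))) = 97 / 2592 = 0.04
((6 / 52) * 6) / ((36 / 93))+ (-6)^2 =1965 / 52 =37.79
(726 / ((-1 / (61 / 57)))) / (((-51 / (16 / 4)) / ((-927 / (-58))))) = 9122916 / 9367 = 973.94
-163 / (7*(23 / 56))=-1304 / 23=-56.70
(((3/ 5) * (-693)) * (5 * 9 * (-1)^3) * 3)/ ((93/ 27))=505197/ 31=16296.68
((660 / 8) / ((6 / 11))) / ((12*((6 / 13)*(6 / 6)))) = 7865 / 288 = 27.31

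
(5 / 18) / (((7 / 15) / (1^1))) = 25 / 42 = 0.60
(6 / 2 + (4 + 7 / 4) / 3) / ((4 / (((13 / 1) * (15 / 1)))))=239.69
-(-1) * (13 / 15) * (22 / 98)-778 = -571687 / 735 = -777.81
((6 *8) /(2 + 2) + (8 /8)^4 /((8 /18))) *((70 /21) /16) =2.97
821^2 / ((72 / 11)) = 7414451 / 72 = 102978.49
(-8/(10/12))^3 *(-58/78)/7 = 1069056/11375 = 93.98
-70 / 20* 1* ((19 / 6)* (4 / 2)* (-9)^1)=399 / 2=199.50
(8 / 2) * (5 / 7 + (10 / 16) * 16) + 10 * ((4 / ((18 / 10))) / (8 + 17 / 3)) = 38300 / 861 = 44.48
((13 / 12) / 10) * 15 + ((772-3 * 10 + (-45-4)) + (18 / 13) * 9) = 73537 / 104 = 707.09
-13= -13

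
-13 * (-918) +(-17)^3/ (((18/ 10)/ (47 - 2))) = -110891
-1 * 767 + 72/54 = -2297/3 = -765.67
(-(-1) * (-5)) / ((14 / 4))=-1.43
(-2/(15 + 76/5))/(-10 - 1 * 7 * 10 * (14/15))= 15/17063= 0.00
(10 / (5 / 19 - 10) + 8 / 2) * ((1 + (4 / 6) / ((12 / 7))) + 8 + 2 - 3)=8305 / 333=24.94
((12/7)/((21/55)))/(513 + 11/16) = 3520/402731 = 0.01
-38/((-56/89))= 1691/28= 60.39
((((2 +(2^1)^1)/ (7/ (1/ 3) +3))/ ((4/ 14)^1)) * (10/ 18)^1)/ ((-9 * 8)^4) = 35/ 2902376448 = 0.00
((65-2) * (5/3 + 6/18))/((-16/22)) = -693/4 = -173.25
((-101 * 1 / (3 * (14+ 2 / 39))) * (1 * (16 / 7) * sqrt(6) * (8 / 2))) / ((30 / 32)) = -336128 * sqrt(6) / 14385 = -57.24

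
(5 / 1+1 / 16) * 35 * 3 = 8505 / 16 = 531.56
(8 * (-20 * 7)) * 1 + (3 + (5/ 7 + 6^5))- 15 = 46513/ 7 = 6644.71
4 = 4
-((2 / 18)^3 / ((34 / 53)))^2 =-2809 / 614345796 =-0.00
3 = 3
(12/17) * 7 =84/17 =4.94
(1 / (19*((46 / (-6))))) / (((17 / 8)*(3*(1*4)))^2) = -4 / 378879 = -0.00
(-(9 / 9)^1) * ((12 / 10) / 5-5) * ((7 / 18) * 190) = 15827 / 45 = 351.71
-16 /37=-0.43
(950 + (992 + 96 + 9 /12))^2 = 66504025 /16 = 4156501.56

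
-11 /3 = -3.67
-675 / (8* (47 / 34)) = -11475 / 188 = -61.04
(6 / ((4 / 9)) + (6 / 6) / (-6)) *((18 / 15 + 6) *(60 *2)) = 11520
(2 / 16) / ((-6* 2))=-1 / 96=-0.01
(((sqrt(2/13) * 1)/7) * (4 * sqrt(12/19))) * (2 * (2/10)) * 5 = 16 * sqrt(1482)/1729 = 0.36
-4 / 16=-1 / 4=-0.25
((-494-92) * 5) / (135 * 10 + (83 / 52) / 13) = -1980680 / 912683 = -2.17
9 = 9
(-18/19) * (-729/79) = 13122/1501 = 8.74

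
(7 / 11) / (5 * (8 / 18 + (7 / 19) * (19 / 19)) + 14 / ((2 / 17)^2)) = 2394 / 3820553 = 0.00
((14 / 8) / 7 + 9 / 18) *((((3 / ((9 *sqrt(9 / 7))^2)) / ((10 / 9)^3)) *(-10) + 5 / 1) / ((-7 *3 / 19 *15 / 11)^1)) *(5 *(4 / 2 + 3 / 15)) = -1101221 / 42000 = -26.22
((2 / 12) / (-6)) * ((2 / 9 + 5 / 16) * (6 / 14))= -11 / 1728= -0.01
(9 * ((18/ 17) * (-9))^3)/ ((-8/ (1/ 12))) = 81.13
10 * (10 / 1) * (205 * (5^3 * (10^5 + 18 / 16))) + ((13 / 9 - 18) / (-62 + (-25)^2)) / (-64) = 83099734861500149 / 324288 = 256252882812.50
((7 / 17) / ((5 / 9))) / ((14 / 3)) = 27 / 170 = 0.16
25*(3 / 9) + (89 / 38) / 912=288889 / 34656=8.34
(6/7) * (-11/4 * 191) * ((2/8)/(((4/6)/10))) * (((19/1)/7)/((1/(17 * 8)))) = -30538035/49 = -623225.20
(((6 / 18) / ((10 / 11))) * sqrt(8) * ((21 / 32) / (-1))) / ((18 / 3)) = -77 * sqrt(2) / 960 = -0.11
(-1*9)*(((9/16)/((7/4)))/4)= -81/112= -0.72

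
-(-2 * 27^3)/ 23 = 39366/ 23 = 1711.57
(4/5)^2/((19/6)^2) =0.06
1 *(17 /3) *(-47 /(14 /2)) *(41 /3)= -32759 /63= -519.98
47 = 47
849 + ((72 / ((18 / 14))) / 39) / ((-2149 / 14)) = 10164965 / 11973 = 848.99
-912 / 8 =-114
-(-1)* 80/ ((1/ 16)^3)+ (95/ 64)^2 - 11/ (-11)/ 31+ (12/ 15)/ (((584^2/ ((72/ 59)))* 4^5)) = 65409717882047863/ 199613255680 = 327682.24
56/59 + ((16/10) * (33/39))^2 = 693496/249275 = 2.78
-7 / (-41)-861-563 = -58377 / 41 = -1423.83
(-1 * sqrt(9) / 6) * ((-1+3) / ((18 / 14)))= -7 / 9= -0.78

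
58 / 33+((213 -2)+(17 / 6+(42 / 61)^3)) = 1078200819 / 4993582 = 215.92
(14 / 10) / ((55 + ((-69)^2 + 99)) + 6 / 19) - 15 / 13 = -7002596 / 6070415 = -1.15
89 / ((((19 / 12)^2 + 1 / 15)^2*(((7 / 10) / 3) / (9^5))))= 3400477.63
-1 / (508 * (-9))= 1 / 4572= 0.00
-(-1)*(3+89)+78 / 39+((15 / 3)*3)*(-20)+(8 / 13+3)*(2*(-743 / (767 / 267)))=-20701840 / 9971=-2076.20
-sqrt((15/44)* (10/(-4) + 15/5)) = -sqrt(330)/44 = -0.41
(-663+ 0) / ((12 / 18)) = -1989 / 2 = -994.50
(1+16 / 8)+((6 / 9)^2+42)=409 / 9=45.44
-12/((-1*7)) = 12/7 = 1.71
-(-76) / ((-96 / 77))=-1463 / 24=-60.96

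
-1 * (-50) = 50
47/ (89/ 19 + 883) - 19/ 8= -156655/ 67464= -2.32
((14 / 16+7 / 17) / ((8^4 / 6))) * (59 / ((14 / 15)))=66375 / 557056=0.12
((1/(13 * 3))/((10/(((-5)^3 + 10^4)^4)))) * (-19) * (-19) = 686571252001953125/78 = 8802195538486578.53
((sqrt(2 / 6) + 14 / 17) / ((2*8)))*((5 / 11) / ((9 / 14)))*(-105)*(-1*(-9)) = -25725 / 748 - 1225*sqrt(3) / 88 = -58.50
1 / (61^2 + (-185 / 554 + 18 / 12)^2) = 76729 / 285612938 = 0.00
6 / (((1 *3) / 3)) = 6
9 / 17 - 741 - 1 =-12605 / 17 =-741.47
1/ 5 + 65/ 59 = 384/ 295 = 1.30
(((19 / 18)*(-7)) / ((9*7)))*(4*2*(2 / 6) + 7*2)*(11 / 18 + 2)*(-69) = 513475 / 1458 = 352.18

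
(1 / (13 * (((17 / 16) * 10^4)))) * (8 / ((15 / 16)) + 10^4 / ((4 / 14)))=525128 / 2071875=0.25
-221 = -221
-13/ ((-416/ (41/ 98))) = 41/ 3136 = 0.01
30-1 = 29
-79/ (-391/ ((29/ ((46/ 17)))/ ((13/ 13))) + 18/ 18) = 2291/ 1029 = 2.23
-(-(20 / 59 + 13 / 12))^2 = -1014049 / 501264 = -2.02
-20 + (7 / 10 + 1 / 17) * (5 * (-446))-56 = -1768.18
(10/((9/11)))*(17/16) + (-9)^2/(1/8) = 47591/72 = 660.99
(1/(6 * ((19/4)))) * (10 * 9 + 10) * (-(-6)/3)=7.02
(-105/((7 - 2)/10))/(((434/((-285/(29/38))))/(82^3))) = 99632626.92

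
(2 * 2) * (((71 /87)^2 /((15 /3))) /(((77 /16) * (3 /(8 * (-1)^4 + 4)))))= 1290496 /2914065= 0.44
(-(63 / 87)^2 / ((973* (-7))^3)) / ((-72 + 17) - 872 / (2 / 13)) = -9 / 31035325348409417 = -0.00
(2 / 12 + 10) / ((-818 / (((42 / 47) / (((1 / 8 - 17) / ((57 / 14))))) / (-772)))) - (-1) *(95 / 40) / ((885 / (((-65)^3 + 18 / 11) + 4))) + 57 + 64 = -533933608438903 / 866813511960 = -615.97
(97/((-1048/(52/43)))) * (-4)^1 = 2522/5633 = 0.45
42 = 42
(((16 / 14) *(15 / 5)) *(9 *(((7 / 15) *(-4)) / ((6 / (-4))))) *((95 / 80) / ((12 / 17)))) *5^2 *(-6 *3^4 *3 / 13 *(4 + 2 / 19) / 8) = -185895 / 2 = -92947.50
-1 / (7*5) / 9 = -1 / 315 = -0.00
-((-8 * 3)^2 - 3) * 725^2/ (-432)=100394375/ 144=697183.16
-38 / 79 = -0.48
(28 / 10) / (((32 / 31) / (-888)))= -2408.70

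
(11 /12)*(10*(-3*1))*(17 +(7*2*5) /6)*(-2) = 1576.67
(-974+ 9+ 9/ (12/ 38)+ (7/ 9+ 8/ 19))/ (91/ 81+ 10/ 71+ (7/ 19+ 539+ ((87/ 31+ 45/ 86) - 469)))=-272463663051/ 21837392089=-12.48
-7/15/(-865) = 7/12975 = 0.00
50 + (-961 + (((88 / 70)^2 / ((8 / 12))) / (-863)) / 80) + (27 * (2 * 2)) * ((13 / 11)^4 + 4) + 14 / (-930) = -3862563160564219 / 14394632232750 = -268.33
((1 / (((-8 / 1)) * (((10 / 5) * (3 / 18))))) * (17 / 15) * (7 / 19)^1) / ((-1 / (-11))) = -1309 / 760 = -1.72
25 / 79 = 0.32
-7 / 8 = -0.88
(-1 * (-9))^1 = 9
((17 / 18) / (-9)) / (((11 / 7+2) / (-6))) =119 / 675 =0.18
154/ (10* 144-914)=77/ 263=0.29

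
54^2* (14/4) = 10206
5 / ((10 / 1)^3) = 1 / 200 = 0.00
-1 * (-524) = 524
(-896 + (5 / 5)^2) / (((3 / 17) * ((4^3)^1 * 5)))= -15.85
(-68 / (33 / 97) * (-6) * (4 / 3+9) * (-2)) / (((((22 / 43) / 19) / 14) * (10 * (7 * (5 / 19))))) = -6348161896 / 9075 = -699521.97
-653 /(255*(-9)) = 653 /2295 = 0.28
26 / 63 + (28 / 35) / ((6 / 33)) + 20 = 7816 / 315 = 24.81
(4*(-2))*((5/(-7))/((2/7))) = 20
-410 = -410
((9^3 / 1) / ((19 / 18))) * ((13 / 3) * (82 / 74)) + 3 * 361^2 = 277178331 / 703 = 394279.28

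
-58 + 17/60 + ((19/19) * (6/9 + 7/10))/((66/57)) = -6219/110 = -56.54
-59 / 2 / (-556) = 59 / 1112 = 0.05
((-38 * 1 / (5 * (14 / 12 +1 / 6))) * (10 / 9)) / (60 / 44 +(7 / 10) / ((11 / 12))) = -1045 / 351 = -2.98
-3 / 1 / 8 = -3 / 8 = -0.38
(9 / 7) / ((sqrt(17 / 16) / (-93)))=-3348 * sqrt(17) / 119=-116.00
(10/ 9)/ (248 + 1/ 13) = 26/ 5805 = 0.00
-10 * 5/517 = -50/517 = -0.10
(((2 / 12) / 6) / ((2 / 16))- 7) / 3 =-61 / 27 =-2.26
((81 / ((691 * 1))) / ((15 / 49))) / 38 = 1323 / 131290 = 0.01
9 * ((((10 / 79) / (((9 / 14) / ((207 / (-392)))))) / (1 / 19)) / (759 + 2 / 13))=-255645 / 10915114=-0.02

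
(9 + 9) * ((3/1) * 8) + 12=444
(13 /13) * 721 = 721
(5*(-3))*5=-75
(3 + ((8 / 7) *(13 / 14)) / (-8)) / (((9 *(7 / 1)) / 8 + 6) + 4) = 1124 / 7007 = 0.16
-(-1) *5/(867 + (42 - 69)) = 1/168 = 0.01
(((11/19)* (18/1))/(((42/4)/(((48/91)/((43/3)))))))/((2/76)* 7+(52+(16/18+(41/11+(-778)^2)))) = 3763584/62377307664581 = 0.00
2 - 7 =-5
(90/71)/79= 90/5609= 0.02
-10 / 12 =-5 / 6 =-0.83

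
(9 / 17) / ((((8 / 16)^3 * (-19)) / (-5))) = 360 / 323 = 1.11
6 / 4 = 1.50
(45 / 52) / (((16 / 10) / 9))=4.87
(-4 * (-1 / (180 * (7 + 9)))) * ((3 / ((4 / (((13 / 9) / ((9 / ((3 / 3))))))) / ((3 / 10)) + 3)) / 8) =13 / 2148480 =0.00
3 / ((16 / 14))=21 / 8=2.62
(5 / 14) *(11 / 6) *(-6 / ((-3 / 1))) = 55 / 42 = 1.31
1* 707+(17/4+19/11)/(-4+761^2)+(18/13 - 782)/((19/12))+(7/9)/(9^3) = 2945368264743299/13764635856972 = 213.98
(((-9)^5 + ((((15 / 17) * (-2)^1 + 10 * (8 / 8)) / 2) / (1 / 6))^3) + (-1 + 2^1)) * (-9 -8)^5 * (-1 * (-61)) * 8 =30465002658368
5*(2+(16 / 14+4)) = 250 / 7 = 35.71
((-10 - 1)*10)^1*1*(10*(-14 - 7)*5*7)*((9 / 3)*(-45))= -109147500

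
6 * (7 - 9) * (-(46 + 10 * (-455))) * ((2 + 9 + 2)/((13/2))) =-108096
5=5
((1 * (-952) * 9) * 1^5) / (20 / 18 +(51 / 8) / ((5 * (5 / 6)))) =-7711200 / 2377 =-3244.09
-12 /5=-2.40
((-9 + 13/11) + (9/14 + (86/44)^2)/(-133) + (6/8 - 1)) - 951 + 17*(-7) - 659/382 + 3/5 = -232210133489/215163410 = -1079.23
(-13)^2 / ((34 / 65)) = 10985 / 34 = 323.09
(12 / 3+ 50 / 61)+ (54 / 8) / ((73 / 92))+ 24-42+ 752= 3327845 / 4453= 747.33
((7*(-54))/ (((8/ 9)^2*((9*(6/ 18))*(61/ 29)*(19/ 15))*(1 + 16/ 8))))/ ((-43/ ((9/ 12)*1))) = 2219805/ 6379136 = 0.35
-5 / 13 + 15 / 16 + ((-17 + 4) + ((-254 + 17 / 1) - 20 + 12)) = -53549 / 208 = -257.45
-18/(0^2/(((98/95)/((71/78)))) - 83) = 18/83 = 0.22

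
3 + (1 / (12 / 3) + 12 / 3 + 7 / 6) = 101 / 12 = 8.42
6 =6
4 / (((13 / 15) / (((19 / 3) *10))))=292.31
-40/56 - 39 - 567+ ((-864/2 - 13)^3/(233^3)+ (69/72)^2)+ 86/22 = -341580919378571/561023394624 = -608.85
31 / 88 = 0.35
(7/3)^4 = 2401/81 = 29.64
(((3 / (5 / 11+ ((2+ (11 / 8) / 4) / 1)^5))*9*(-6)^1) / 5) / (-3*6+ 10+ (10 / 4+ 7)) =-39862665216 / 131356438925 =-0.30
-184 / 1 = -184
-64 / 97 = -0.66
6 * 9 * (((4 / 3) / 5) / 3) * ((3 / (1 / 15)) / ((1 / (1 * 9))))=1944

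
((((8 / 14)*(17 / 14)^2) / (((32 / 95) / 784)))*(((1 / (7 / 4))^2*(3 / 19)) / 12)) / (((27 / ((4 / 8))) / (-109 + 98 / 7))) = -137275 / 9261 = -14.82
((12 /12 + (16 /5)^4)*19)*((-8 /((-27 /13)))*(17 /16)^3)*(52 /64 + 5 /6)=6342681000409 /414720000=15293.89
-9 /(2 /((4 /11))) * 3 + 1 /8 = -421 /88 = -4.78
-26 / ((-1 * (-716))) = -13 / 358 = -0.04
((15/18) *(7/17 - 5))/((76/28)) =-455/323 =-1.41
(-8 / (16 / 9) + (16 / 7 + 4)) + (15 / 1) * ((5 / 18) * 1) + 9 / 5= 814 / 105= 7.75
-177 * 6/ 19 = -1062/ 19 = -55.89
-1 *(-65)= 65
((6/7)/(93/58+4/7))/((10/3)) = 0.12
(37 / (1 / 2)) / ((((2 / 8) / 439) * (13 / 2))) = 259888 / 13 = 19991.38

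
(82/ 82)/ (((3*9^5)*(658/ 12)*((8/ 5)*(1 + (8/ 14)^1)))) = 5/ 122113332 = 0.00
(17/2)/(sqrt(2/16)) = 17 *sqrt(2) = 24.04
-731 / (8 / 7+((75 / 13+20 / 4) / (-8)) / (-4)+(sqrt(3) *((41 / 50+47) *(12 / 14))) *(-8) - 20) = -4484513215000 / 106735160744663+79398614131200 *sqrt(3) / 106735160744663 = 1.25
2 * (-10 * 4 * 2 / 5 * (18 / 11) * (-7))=366.55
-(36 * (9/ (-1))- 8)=332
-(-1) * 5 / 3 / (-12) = -0.14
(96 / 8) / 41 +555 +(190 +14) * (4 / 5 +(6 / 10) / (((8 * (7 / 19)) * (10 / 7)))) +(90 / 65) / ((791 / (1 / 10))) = 31517474361 / 42160300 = 747.56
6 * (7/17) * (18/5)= 756/85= 8.89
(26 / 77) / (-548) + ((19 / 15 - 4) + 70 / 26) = -171319 / 4114110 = -0.04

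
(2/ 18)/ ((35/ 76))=76/ 315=0.24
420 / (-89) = -420 / 89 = -4.72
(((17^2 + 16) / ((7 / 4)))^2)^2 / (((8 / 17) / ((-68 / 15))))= -64023168784000 / 7203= -8888403274.19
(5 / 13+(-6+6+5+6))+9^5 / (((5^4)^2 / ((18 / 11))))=649754966 / 55859375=11.63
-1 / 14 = -0.07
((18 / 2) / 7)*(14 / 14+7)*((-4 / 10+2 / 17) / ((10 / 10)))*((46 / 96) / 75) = -0.02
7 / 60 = 0.12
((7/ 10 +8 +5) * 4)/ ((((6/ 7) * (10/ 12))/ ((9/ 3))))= 230.16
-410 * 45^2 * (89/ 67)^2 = -6576410250/ 4489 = -1465005.62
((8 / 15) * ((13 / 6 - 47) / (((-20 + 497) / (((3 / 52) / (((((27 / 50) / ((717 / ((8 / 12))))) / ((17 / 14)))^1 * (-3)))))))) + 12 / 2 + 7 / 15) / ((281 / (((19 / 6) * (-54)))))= -1959133643 / 365921010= -5.35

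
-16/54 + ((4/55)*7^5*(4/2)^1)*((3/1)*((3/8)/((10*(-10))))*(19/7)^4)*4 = -5971.37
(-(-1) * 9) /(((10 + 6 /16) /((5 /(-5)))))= -72 /83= -0.87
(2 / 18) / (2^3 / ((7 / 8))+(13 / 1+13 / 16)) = 112 / 23139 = 0.00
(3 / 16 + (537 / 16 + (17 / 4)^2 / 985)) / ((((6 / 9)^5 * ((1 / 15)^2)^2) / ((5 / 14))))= 935274650625 / 201728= 4636315.49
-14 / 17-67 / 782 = -711 / 782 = -0.91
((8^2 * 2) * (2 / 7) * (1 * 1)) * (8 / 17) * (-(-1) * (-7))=-2048 / 17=-120.47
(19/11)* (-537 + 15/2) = -20121/22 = -914.59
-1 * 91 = -91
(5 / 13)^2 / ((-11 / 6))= -150 / 1859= -0.08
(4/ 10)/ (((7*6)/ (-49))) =-7/ 15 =-0.47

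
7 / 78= 0.09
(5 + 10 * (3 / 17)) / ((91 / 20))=2300 / 1547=1.49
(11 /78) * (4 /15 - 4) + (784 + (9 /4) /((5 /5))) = 1838593 /2340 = 785.72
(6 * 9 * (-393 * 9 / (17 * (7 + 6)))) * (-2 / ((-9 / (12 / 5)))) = -509328 / 1105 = -460.93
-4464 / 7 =-637.71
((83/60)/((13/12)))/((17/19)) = 1577/1105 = 1.43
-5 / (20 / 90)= -45 / 2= -22.50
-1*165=-165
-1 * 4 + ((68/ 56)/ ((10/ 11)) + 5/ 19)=-6387/ 2660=-2.40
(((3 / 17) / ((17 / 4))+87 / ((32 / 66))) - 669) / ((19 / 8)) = -2263545 / 10982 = -206.11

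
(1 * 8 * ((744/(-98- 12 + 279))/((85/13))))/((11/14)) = 83328/12155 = 6.86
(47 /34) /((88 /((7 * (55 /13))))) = 0.47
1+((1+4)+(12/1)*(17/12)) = 23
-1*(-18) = 18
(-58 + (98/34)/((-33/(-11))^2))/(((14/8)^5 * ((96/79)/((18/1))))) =-44619200/857157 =-52.05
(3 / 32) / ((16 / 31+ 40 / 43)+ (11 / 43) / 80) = 6665 / 103054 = 0.06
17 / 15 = 1.13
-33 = -33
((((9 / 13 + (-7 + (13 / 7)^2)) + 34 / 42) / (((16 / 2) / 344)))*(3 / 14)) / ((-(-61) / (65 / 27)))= -420970 / 564921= -0.75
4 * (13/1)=52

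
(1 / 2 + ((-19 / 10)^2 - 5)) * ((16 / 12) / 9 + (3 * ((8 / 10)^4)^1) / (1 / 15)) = -1395253 / 84375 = -16.54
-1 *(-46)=46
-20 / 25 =-4 / 5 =-0.80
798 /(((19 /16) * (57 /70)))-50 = 775.26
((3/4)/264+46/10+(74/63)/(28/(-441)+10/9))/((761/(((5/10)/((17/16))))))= 30223/8538420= 0.00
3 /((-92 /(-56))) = 1.83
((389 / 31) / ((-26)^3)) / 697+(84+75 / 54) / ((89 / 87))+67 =15257233869053 / 101397156744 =150.47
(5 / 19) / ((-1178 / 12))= -30 / 11191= -0.00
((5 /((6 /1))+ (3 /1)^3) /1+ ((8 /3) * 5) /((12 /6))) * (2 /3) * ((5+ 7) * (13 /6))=598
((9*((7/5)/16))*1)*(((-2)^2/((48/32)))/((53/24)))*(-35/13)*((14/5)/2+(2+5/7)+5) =-80388/3445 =-23.33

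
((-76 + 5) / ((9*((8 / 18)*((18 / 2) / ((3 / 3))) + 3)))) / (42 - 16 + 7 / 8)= -568 / 13545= -0.04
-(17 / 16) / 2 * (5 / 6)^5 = -53125 / 248832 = -0.21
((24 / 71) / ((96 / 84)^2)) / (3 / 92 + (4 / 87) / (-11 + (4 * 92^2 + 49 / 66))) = 219023719131 / 27597749558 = 7.94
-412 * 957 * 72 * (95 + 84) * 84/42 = -10163064384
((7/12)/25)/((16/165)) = 77/320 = 0.24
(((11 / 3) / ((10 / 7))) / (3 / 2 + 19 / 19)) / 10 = 77 / 750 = 0.10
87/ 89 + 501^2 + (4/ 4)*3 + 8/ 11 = 245734585/ 979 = 251005.70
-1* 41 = -41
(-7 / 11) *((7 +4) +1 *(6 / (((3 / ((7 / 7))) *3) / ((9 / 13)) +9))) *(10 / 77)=-1240 / 1331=-0.93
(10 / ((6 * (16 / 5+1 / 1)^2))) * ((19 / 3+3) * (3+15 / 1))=15.87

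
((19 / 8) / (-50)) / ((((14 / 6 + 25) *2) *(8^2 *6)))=-0.00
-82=-82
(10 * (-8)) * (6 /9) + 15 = -115 /3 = -38.33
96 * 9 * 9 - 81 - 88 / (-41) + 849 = 350392 / 41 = 8546.15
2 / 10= 1 / 5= 0.20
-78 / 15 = -26 / 5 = -5.20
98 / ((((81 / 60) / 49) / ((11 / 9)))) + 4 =1057412 / 243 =4351.49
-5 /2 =-2.50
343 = 343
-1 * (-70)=70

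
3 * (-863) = -2589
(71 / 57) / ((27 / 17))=1207 / 1539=0.78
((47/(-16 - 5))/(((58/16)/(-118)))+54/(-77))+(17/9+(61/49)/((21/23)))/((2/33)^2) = 957.60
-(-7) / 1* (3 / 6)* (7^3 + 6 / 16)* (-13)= -249977 / 16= -15623.56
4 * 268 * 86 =92192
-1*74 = -74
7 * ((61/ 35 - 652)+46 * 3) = -17929/ 5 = -3585.80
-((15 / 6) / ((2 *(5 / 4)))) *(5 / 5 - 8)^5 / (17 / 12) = 201684 / 17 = 11863.76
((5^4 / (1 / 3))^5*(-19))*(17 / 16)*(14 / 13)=-52397060394287109375 / 104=-503817888406606820.91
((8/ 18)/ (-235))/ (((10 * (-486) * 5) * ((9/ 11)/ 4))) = 0.00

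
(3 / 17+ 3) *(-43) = -2322 / 17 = -136.59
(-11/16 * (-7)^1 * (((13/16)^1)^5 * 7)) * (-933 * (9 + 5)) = -1307028960237/8388608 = -155809.99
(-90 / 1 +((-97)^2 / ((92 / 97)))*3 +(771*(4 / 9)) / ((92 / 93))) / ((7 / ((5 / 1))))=21441.05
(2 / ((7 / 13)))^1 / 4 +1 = 1.93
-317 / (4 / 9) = -2853 / 4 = -713.25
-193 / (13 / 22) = -4246 / 13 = -326.62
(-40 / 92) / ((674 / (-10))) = 50 / 7751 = 0.01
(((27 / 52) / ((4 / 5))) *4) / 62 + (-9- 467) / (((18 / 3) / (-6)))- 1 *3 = 1525087 / 3224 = 473.04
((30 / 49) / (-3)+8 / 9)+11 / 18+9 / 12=2.05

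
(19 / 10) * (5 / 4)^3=475 / 128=3.71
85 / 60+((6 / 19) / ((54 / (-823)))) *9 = -9553 / 228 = -41.90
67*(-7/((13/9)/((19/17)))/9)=-8911/221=-40.32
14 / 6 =7 / 3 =2.33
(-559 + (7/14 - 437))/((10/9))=-17919/20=-895.95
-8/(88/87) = -87/11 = -7.91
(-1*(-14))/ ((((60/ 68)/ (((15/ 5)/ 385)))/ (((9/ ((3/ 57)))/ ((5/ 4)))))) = 23256/ 1375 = 16.91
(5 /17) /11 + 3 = 566 /187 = 3.03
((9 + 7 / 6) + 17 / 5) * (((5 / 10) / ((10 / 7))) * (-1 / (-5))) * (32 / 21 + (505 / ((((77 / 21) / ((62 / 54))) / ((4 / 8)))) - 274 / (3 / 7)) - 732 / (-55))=-139854931 / 270000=-517.98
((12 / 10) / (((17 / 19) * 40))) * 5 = 57 / 340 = 0.17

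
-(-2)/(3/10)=20/3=6.67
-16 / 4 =-4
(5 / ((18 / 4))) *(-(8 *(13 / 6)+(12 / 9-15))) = -4.07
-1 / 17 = -0.06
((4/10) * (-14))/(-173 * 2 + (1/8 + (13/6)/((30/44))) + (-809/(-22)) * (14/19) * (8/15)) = 421344/24697243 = 0.02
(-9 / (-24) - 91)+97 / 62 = -22087 / 248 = -89.06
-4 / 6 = -2 / 3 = -0.67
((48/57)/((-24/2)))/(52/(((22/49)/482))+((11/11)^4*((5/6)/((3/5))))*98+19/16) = -2112/1684222187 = -0.00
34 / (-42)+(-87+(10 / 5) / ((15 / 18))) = -8968 / 105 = -85.41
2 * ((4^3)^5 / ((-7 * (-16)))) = 134217728 / 7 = 19173961.14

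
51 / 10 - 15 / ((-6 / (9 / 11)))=393 / 55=7.15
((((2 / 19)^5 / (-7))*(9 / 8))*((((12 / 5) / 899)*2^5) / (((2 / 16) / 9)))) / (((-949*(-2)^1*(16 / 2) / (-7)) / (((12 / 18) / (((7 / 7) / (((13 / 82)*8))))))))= 165888 / 33312284559965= 0.00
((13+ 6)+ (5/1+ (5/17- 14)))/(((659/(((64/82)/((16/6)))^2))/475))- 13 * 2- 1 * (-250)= 4230392432/18832243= 224.64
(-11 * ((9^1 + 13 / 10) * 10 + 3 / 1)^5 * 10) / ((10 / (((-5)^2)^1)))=-3680120338400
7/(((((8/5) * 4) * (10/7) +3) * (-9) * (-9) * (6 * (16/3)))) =49/220320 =0.00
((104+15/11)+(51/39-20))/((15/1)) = 12394/2145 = 5.78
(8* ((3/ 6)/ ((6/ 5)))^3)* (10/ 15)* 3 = 125/ 108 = 1.16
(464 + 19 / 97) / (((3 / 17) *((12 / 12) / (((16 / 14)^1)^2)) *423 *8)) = 680408 / 670173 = 1.02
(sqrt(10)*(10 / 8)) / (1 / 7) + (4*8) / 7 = 32 / 7 + 35*sqrt(10) / 4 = 32.24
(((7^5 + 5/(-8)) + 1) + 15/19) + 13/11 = 28105227/1672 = 16809.35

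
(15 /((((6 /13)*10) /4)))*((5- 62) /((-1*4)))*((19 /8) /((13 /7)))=7581 /32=236.91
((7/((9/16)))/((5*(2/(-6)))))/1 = -7.47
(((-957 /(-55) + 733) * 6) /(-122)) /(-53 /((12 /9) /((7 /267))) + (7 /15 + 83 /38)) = -22.94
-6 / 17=-0.35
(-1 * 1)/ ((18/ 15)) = -5/ 6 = -0.83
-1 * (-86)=86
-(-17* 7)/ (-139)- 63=-8876/ 139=-63.86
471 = 471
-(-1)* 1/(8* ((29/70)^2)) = 1225/1682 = 0.73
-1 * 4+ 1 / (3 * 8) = -95 / 24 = -3.96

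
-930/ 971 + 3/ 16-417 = -417.77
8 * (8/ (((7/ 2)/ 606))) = 77568/ 7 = 11081.14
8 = 8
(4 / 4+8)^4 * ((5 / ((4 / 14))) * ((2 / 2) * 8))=918540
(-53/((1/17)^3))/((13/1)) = -260389/13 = -20029.92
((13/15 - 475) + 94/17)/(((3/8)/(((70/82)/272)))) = -418229/106641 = -3.92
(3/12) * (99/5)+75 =1599/20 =79.95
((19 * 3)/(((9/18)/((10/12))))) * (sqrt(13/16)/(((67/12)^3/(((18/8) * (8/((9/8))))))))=656640 * sqrt(13)/300763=7.87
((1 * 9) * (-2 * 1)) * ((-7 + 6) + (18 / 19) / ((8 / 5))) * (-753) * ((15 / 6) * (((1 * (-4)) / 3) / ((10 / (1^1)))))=70029 / 38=1842.87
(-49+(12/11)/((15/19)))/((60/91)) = -79443/1100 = -72.22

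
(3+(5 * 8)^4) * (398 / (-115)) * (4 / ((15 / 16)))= -65208396416 / 1725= -37801968.94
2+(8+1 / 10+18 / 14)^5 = 72836.42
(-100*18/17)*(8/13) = -14400/221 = -65.16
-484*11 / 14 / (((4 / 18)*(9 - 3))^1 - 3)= 228.17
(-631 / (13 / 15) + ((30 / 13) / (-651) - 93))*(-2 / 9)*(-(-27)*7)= 13897608 / 403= 34485.38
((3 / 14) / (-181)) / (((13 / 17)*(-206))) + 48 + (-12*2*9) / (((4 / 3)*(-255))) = 28053543303 / 576814420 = 48.64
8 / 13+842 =10954 / 13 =842.62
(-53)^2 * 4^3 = 179776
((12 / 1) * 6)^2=5184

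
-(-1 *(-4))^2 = -16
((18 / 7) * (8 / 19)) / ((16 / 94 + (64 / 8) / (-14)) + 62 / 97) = 328248 / 72143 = 4.55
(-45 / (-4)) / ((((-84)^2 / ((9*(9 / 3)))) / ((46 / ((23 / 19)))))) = 2565 / 1568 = 1.64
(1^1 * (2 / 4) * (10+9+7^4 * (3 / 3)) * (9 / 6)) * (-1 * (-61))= 110715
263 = 263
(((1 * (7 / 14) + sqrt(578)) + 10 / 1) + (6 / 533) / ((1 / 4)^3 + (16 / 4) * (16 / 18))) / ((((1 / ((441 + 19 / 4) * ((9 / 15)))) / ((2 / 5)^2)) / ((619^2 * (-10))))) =-69683958426 * sqrt(2) / 25 - 47202505411906557 / 27409525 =-5664040482.19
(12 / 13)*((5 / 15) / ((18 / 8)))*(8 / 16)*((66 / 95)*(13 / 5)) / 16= 11 / 1425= 0.01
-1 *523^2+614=-272915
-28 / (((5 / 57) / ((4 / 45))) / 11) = -23408 / 75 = -312.11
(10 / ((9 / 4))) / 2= 20 / 9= 2.22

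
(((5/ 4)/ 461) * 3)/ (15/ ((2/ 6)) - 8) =15/ 68228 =0.00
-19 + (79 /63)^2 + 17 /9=-61673 /3969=-15.54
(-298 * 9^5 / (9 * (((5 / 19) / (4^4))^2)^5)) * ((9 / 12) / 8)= -1358605101082108492791446571093424877862912 / 9765625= -139121162350807909661844100000000000.00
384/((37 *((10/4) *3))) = 256/185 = 1.38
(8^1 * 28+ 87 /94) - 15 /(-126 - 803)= 19643257 /87326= 224.94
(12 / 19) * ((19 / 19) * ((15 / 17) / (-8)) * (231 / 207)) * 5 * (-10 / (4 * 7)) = 4125 / 29716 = 0.14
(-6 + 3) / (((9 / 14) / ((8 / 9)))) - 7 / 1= -301 / 27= -11.15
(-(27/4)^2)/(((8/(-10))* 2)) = 3645/128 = 28.48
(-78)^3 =-474552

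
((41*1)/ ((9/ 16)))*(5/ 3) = 3280/ 27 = 121.48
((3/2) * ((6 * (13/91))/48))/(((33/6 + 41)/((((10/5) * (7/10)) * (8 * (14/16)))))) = 7/1240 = 0.01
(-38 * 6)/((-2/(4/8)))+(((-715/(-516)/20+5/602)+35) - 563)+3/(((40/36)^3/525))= 48924727/72240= 677.25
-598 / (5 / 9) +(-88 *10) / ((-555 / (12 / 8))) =-198694 / 185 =-1074.02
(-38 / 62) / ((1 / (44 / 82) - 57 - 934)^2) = -9196 / 14679774751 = -0.00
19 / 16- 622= -9933 / 16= -620.81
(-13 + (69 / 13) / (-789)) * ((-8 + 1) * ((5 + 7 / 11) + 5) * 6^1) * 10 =58104.60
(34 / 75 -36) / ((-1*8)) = 1333 / 300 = 4.44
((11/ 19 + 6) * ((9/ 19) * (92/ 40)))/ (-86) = -5175/ 62092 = -0.08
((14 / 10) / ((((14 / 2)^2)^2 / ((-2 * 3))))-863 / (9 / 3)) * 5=-1480063 / 1029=-1438.35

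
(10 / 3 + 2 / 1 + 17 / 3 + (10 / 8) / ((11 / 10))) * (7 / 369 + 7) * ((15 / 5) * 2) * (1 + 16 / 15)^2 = 2183.00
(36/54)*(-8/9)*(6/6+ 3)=-64/27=-2.37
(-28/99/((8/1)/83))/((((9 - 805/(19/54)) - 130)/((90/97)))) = 55195/48835523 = 0.00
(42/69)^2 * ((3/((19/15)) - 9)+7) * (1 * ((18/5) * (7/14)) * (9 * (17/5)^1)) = 1889244/251275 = 7.52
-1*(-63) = 63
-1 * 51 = -51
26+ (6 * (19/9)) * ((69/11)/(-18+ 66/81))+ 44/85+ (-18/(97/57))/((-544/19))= 936909307/42082480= 22.26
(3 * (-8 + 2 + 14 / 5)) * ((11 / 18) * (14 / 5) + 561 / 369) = -95392 / 3075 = -31.02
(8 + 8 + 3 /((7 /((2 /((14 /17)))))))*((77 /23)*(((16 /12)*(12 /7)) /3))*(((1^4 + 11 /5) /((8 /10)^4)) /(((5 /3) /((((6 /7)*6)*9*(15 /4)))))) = 278994375 /7889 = 35364.99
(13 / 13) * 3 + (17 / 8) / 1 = 41 / 8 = 5.12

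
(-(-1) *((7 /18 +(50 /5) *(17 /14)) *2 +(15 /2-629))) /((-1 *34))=75151 /4284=17.54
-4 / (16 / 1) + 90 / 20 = 17 / 4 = 4.25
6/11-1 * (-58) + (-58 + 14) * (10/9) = 956/99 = 9.66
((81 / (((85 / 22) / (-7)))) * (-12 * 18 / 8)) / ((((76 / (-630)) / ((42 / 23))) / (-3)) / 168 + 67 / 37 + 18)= 8309245844592 / 41544750433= 200.01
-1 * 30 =-30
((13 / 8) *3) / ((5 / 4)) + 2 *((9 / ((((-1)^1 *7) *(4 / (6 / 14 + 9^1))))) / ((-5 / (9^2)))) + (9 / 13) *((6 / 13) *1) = 1696137 / 16562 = 102.41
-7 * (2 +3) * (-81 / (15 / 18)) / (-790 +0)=-1701 / 395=-4.31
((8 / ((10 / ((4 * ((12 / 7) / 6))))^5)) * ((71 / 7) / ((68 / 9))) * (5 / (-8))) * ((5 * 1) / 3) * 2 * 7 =-109056 / 35714875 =-0.00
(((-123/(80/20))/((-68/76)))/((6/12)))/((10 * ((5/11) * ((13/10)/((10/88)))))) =2337/1768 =1.32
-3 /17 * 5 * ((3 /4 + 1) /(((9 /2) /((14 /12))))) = -245 /612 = -0.40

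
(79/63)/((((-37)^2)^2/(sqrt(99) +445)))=79 * sqrt(11)/39357381 +35155/118072143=0.00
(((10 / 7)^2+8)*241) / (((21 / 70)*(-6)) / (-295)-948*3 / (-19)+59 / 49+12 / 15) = 1661490150 / 104155267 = 15.95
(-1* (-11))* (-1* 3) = -33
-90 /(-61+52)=10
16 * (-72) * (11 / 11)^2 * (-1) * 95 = 109440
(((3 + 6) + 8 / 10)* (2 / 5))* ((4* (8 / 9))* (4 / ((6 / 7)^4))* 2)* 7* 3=26353376 / 6075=4338.00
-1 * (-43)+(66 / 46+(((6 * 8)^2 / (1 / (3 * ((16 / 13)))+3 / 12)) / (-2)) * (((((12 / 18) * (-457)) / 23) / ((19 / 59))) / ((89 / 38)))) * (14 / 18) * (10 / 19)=9302426267 / 583395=15945.33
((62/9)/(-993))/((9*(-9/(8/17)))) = 496/12306249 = 0.00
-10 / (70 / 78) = -78 / 7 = -11.14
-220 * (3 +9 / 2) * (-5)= 8250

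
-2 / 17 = -0.12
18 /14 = 9 /7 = 1.29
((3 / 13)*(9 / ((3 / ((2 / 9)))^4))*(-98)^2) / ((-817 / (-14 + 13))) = 153664 / 209053143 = 0.00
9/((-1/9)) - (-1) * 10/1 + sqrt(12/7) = -71 + 2 * sqrt(21)/7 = -69.69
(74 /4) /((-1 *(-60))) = 37 /120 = 0.31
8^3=512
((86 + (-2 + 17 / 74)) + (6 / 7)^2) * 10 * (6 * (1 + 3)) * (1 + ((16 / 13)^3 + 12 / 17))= 4929727313400 / 67713737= 72802.47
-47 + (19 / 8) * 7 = -243 / 8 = -30.38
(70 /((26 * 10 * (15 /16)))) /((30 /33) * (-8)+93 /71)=-43736 /908115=-0.05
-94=-94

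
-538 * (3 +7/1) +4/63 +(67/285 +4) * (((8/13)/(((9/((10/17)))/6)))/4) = -83713216/15561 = -5379.68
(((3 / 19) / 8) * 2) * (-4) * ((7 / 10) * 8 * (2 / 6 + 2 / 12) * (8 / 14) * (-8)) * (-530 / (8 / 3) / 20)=-1908 / 95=-20.08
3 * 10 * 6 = 180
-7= -7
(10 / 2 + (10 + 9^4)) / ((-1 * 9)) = -2192 / 3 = -730.67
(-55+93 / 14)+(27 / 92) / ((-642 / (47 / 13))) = -86640005 / 1791608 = -48.36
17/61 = 0.28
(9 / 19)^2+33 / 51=5348 / 6137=0.87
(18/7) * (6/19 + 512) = 175212/133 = 1317.38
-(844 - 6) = -838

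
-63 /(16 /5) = -315 /16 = -19.69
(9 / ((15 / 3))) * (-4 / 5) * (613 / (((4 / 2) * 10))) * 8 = -44136 / 125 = -353.09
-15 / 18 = -5 / 6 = -0.83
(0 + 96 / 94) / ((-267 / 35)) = -560 / 4183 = -0.13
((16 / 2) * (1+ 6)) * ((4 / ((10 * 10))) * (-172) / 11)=-9632 / 275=-35.03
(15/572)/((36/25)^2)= 3125/247104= 0.01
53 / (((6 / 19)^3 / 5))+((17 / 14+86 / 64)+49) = 51205603 / 6048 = 8466.53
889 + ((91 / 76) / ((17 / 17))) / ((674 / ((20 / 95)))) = 216306237 / 243314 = 889.00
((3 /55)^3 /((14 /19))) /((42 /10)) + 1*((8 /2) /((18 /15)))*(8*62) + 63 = 16790632063 /9782850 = 1716.33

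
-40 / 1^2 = -40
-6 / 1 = -6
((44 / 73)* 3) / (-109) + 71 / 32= 560723 / 254624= 2.20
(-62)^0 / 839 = 1 / 839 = 0.00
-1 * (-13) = 13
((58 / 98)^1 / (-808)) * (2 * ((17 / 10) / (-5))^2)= -8381 / 49490000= -0.00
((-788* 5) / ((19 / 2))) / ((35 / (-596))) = 939296 / 133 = 7062.38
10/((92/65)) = 325/46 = 7.07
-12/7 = -1.71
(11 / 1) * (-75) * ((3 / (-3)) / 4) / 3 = 275 / 4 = 68.75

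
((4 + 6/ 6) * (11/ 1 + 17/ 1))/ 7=20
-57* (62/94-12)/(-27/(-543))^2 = 261442.59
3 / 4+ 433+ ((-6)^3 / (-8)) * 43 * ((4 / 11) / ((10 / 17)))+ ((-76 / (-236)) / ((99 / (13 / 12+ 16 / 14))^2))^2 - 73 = 67446213117921284239 / 62539426562215680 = 1078.46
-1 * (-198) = 198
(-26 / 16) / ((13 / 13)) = -13 / 8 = -1.62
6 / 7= 0.86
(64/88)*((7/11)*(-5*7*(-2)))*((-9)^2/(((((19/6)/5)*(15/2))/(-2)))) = -2540160/2299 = -1104.90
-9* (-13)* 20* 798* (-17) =-31744440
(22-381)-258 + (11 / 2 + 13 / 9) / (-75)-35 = -35213 / 54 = -652.09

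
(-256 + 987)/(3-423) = -731/420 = -1.74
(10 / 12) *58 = 145 / 3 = 48.33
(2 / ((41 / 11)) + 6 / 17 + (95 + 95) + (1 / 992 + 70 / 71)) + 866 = 1057.88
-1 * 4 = -4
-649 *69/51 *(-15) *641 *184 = 26408251320/17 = 1553426548.24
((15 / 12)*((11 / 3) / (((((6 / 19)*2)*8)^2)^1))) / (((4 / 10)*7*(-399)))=-5225 / 32514048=-0.00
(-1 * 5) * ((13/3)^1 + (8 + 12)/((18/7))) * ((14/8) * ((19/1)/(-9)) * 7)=507395/324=1566.03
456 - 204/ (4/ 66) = -2910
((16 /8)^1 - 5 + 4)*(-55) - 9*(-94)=791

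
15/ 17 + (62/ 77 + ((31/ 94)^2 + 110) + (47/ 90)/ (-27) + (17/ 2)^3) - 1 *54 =18884589073477/ 28106167320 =671.90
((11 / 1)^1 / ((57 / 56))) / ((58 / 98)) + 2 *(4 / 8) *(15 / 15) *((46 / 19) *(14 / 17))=569156 / 28101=20.25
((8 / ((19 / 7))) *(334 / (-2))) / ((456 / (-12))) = 4676 / 361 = 12.95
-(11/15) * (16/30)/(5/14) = -1232/1125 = -1.10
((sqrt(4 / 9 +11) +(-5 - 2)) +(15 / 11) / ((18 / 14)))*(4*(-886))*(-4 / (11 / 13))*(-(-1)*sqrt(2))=-36120448*sqrt(2) / 363 +184288*sqrt(206) / 33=-60569.40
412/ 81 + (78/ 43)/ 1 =24034/ 3483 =6.90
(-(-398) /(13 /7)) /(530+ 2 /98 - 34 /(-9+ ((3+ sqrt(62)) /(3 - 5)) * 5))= 64776848598 /158713756721 - 454864648 * sqrt(62) /793568783605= 0.40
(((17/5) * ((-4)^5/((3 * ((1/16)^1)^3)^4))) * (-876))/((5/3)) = 1430775587217097097216/225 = 6359002609853764876.52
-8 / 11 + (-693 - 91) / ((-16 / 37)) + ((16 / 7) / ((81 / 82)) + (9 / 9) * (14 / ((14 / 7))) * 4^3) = 14111753 / 6237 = 2262.59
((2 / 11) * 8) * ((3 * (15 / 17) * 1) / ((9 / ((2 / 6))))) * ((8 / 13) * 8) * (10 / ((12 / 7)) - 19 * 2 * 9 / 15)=-260608 / 21879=-11.91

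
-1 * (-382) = 382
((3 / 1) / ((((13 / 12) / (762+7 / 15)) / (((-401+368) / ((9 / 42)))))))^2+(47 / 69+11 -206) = 30823167470123744 / 291525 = 105730786279.47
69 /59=1.17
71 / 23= 3.09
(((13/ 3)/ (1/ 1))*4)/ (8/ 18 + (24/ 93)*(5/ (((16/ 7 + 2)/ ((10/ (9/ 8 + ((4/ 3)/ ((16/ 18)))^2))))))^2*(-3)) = -293787/ 149267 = -1.97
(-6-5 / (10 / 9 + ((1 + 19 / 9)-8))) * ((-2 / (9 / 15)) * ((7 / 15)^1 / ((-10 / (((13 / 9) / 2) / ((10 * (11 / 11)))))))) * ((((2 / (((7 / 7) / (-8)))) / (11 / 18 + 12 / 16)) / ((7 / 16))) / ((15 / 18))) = 176384 / 104125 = 1.69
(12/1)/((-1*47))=-12/47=-0.26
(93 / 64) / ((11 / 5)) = 465 / 704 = 0.66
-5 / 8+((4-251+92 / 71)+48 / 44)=-1532249 / 6248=-245.24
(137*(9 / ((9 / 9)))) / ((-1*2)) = -1233 / 2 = -616.50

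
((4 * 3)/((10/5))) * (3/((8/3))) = 27/4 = 6.75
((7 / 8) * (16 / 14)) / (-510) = -1 / 510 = -0.00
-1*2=-2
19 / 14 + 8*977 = 109443 / 14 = 7817.36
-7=-7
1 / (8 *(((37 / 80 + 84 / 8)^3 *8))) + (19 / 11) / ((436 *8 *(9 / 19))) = 246266430013 / 232921968038496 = 0.00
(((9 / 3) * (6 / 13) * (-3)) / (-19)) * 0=0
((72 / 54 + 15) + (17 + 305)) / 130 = 203 / 78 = 2.60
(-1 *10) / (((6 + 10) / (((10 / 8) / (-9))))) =25 / 288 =0.09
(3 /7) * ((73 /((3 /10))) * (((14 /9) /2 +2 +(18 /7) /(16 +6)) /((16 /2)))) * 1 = 366095 /9702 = 37.73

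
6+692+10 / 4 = 1401 / 2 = 700.50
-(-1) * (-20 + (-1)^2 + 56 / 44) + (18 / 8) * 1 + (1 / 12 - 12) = -904 / 33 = -27.39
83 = 83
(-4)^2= 16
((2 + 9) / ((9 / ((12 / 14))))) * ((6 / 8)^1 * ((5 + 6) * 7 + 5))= 451 / 7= 64.43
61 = 61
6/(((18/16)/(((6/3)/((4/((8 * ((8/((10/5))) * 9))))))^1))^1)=768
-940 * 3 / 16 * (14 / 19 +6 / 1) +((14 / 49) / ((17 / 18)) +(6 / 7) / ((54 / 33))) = -8048315 / 6783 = -1186.54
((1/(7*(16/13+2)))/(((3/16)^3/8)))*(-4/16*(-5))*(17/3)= 4526080/11907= 380.12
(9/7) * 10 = 90/7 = 12.86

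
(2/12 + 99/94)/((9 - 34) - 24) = -172/6909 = -0.02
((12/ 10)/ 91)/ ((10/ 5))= 3/ 455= 0.01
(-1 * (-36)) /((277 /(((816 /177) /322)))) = 4896 /2631223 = 0.00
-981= -981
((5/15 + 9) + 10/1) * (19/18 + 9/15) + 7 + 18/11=60356/1485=40.64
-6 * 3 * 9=-162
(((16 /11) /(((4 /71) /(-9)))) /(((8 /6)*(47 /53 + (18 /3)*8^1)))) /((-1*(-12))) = -0.30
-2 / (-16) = 1 / 8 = 0.12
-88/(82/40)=-1760/41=-42.93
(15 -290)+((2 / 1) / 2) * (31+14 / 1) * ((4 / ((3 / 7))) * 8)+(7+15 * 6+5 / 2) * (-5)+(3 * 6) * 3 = 5283 / 2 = 2641.50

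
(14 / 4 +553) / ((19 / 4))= 117.16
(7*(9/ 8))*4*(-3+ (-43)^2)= 58149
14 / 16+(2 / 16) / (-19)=33 / 38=0.87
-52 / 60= -13 / 15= -0.87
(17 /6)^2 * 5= 1445 /36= 40.14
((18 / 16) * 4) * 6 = 27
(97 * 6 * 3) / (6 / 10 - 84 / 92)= -5577.50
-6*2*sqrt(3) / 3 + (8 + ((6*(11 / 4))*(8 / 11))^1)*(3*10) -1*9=591 -4*sqrt(3)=584.07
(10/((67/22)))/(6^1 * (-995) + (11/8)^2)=-14080/25591253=-0.00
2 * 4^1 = 8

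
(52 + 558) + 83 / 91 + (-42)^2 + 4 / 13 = 216145 / 91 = 2375.22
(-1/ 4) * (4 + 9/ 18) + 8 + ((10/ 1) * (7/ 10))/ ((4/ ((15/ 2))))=20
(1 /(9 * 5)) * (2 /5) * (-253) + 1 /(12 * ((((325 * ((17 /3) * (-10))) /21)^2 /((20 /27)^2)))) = -1853515901 /824191875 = -2.25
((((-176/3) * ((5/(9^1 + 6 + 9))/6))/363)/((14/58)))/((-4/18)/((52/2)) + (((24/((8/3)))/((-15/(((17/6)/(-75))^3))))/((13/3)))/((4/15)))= 942500000/345365097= 2.73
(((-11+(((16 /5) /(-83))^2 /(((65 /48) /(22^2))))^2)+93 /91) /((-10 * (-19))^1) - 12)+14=162422359535418324 /83337553212265625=1.95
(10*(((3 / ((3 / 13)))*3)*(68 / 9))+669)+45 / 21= 3617.81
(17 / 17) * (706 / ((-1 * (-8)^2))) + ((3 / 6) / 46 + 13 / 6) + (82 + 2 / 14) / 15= -17401 / 5152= -3.38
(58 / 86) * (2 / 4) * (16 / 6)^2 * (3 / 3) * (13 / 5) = 12064 / 1935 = 6.23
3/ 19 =0.16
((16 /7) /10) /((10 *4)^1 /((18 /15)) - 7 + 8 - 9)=6 /665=0.01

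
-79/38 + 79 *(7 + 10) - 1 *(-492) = 69651/38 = 1832.92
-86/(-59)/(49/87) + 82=244544/2891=84.59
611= 611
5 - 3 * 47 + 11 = -125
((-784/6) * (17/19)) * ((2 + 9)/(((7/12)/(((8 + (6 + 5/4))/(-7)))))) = 4802.95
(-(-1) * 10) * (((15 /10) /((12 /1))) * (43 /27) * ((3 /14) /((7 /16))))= 430 /441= 0.98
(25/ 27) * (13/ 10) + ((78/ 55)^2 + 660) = 108336161/ 163350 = 663.21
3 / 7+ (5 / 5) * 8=59 / 7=8.43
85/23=3.70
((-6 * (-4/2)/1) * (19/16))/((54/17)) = 323/72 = 4.49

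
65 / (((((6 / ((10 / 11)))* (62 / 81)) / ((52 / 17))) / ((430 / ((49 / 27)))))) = 2648821500 / 284053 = 9325.10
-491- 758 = -1249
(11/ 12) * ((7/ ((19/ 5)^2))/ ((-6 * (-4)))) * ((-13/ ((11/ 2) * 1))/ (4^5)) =-2275/ 53231616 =-0.00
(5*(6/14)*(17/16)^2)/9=1445/5376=0.27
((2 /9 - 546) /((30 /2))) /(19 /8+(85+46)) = -39296 /144045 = -0.27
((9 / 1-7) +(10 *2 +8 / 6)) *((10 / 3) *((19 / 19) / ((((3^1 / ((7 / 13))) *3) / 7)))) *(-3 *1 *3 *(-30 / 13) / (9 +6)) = 68600 / 1521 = 45.10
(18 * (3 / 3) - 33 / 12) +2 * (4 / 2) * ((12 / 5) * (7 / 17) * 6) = 13249 / 340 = 38.97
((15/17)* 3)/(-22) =-45/374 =-0.12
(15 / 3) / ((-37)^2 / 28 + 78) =140 / 3553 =0.04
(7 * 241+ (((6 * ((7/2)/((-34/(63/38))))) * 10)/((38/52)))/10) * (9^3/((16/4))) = 15082309431/49096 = 307200.37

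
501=501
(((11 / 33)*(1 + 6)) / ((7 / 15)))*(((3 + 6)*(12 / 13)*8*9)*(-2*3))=-17944.62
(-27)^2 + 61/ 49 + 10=36272/ 49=740.24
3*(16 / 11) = 48 / 11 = 4.36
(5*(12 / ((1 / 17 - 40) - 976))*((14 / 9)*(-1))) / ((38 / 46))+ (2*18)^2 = 1275952792 / 984447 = 1296.11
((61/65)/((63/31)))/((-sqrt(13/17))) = -1891*sqrt(221)/53235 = -0.53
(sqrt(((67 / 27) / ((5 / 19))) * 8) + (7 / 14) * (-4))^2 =10724 / 135 -8 * sqrt(38190) / 45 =44.70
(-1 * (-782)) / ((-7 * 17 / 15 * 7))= -690 / 49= -14.08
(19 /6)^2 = 361 /36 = 10.03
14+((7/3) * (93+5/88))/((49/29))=263353/1848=142.51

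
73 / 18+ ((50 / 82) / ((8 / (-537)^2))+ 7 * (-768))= 49025045 / 2952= 16607.40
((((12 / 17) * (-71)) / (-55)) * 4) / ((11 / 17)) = 5.63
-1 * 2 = -2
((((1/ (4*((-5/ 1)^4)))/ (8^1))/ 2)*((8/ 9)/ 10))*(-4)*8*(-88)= 176/ 28125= 0.01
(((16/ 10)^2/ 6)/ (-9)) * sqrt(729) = -32/ 25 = -1.28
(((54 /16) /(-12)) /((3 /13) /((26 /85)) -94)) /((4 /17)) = 25857 /2017088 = 0.01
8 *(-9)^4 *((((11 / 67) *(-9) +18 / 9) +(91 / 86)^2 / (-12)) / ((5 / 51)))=284585874741 / 1238830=229721.49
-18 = -18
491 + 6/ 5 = 2461/ 5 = 492.20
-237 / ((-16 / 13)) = 3081 / 16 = 192.56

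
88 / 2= 44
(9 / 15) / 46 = 3 / 230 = 0.01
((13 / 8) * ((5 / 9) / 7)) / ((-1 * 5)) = -13 / 504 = -0.03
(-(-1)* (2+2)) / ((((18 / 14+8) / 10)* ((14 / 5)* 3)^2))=50 / 819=0.06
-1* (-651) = 651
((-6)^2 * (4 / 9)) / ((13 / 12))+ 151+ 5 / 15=6478 / 39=166.10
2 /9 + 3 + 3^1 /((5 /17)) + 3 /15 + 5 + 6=1108 /45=24.62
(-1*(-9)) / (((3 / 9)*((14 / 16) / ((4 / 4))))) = 216 / 7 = 30.86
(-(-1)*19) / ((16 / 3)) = 57 / 16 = 3.56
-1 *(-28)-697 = -669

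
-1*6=-6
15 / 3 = 5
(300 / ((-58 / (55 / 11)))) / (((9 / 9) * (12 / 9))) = -1125 / 58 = -19.40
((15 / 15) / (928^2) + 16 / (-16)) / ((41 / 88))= -9473013 / 4413568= -2.15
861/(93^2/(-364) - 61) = -313404/30853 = -10.16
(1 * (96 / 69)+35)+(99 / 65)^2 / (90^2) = 353635283 / 9717500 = 36.39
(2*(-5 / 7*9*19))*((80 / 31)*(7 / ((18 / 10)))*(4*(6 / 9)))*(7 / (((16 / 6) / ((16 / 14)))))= -608000 / 31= -19612.90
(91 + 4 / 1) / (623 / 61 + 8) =5795 / 1111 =5.22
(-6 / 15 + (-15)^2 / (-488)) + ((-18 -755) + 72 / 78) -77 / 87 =-2135473031 / 2759640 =-773.82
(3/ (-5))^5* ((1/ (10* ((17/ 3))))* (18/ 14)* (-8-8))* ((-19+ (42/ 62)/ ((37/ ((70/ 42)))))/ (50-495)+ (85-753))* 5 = -94.28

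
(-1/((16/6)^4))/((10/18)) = -729/20480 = -0.04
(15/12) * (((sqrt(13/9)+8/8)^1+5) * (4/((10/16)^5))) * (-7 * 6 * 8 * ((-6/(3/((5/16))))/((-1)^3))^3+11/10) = -79558656/3125 - 13259776 * sqrt(13)/9375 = -30558.38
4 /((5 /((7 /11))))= 28 /55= 0.51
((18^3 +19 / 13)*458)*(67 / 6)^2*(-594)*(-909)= 2338474303232595 / 13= 179882638710199.62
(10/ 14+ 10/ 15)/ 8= 29/ 168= 0.17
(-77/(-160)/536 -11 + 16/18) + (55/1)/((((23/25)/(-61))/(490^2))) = -15543613187479741/17752320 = -875582075.33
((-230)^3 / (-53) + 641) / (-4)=-57551.76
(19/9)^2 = 361/81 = 4.46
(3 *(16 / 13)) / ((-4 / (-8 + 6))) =24 / 13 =1.85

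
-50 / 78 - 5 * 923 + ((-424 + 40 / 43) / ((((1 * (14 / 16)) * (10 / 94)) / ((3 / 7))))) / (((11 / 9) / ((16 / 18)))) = -6032.26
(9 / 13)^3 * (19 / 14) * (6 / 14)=41553 / 215306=0.19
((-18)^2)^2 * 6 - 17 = 629839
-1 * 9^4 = -6561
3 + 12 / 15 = 19 / 5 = 3.80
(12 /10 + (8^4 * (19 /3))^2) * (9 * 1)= 6056574986.80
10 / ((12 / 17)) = 14.17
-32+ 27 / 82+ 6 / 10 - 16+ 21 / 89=-46.83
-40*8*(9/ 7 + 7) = -18560/ 7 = -2651.43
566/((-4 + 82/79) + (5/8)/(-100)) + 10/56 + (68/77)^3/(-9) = -117518355269207/616631818572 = -190.58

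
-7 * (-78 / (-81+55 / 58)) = -31668 / 4643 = -6.82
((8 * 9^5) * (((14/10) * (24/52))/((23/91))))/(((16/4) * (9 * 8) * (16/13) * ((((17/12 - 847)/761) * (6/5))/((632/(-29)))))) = 753776290449/13536098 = 55686.38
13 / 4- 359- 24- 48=-1711 / 4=-427.75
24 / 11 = 2.18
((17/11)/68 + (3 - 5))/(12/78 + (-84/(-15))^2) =-9425/150216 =-0.06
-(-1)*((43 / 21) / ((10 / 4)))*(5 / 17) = 86 / 357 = 0.24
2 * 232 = 464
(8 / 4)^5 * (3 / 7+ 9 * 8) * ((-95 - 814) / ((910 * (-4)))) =141804 / 245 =578.79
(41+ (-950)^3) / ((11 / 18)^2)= -277789486716 / 121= -2295780881.95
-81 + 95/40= -629/8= -78.62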